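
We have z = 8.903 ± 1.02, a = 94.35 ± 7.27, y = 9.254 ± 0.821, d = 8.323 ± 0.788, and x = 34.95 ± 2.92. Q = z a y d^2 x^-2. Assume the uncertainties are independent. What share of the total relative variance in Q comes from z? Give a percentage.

(δQ/Q)² = (1·δz/z)² + (1·δa/a)² + (1·δy/y)² + (2·δd/d)² + (-2·δx/x)²
  z term: (1×0.115)² = 0.0131
  a term: (1×0.0771)² = 0.00594
  y term: (1×0.0887)² = 0.00787
  d term: (2×0.0947)² = 0.0359
  x term: (-2×0.0835)² = 0.0279
Total = 0.0907. Share from z = 0.0131/0.0907 = 0.145.

14.5%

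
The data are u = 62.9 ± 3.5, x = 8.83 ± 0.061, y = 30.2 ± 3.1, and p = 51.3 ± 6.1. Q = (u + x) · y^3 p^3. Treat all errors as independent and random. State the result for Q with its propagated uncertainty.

(2.67 ± 1.26) × 10^11

Let w = u + x = 71.7. δw = √(δu² + δx²) = √(12.2 + 0.00372) = 3.50, so δw/w = 0.0488.
Q is then a monomial in w, y, p:
δQ/Q = √((δw/w)² + (3·δy/y)² + (3·δp/p)²) = √(0.00238 + 0.0948 + 0.127) = 0.474
Q = 2.67e+11, so δQ = 0.474 × 2.67e+11 = 1.26e+11.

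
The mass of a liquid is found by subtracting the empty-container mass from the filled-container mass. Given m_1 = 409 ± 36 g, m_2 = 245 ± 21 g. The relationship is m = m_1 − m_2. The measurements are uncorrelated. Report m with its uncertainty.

m is a linear combination, so absolute uncertainties add in quadrature:
  (δm_1)² = 1300;  (δm_2)² = 441
δm = √(1740) = 41.7 g
m = 164 g.

164 ± 41.7 g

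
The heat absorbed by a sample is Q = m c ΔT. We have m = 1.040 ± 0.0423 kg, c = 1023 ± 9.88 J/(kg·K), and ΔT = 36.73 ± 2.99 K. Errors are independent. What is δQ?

Products/powers → add relative errors in quadrature, weighted by exponent:
  (1·δm/m)² = (1×0.0407)² = 0.00165;  (1·δc/c)² = (1×0.00966)² = 9.33e-05;  (1·δΔT/ΔT)² = (1×0.0814)² = 0.00663
δQ/Q = √(0.00837) = 0.0915
Q = 39080 J, so δQ = 0.0915 × 39080 = 3580 J.

3580 J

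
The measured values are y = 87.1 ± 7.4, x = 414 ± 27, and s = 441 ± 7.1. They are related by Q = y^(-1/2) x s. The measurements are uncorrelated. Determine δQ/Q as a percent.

For a monomial Q ∝ y^(-1/2), x, s, fractional errors add in quadrature:
  (−½·δy/y)² = (-0.5×0.0850)² = 0.00180;  (1·δx/x)² = (1×0.0652)² = 0.00425;  (1·δs/s)² = (1×0.0161)² = 0.000259
δQ/Q = √(0.00632) = 0.0795

7.95%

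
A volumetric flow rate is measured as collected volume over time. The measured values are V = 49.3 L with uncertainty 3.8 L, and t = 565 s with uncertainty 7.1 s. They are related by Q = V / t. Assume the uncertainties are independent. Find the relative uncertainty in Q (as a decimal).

0.0781

Products/powers → add relative errors in quadrature, weighted by exponent:
  (1·δV/V)² = (1×0.0771)² = 0.00594;  (-1·δt/t)² = (-1×0.0126)² = 0.000158
δQ/Q = √(0.00610) = 0.0781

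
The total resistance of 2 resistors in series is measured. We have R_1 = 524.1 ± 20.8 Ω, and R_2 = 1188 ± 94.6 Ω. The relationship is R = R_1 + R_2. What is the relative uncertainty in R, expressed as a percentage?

Sums and differences: (δR)² = Σ (cᵢ δxᵢ)².
  (δR_1)² = 433;  (δR_2)² = 8950
δR = √(9380) = 96.9 Ω
R = 1712 Ω, so δR/R = 96.9/1712 = 0.0566.

5.66%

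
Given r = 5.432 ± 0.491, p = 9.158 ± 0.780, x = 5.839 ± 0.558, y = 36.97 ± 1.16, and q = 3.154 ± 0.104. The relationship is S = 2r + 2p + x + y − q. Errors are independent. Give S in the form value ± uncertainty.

68.83 ± 2.25

Absolute uncertainties add in quadrature for a linear combination:
  (2·δr)² = 0.964;  (2·δp)² = 2.43;  (δx)² = 0.311;  (δy)² = 1.35;  (δq)² = 0.0108
δS = √(5.07) = 2.25
S = 68.83.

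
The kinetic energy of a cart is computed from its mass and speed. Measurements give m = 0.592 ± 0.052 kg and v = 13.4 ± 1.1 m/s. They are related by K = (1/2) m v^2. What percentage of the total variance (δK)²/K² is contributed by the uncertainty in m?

(δK/K)² = (1·δm/m)² + (2·δv/v)²
  m term: (1×0.0878)² = 0.00772
  v term: (2×0.0821)² = 0.0270
Total = 0.0347. Share from m = 0.00772/0.0347 = 0.223.

22.3%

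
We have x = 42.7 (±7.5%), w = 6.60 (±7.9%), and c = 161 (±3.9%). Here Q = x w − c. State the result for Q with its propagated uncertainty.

Let p = x·w = 282. δp/p = √((1·δx/x)² + (1·δw/w)²) = √(0.00562 + 0.00624) = 0.109, so δp = 30.7.
Q = p − c: δQ = √(δp² + δc²) = √(942 + 39.4) = 31.3
Q = 121.

121 ± 31.3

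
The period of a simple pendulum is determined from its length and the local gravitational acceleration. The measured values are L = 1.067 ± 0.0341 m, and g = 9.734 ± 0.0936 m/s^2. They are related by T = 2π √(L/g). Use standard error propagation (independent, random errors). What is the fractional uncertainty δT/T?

0.0167

T is a product of powers, so relative uncertainties combine in quadrature:
  (½·δL/L)² = (0.5×0.0320)² = 0.000255;  (−½·δg/g)² = (-0.5×0.00962)² = 2.31e-05
δT/T = √(0.000278) = 0.0167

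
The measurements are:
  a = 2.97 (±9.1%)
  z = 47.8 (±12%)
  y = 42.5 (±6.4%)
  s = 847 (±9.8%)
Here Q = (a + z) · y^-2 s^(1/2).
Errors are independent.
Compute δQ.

Let u = a + z = 50.8. δu = √(δa² + δz²) = √(0.0730 + 32.9) = 5.74, so δu/u = 0.113.
Q is then a monomial in u, y, s:
δQ/Q = √((δu/u)² + (-2·δy/y)² + (½·δs/s)²) = √(0.0128 + 0.0164 + 0.00240) = 0.178
Q = 0.818, so δQ = 0.178 × 0.818 = 0.145.

0.145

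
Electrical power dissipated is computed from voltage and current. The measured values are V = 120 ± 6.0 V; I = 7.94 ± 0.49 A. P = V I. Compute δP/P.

0.0794

Since P is a product/quotient, work with relative uncertainties:
  (1·δV/V)² = (1×0.0500)² = 0.00250;  (1·δI/I)² = (1×0.0617)² = 0.00381
δP/P = √(0.00631) = 0.0794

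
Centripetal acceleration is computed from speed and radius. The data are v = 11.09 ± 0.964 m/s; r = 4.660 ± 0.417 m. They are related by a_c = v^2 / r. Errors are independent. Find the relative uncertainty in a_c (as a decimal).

a_c is a product of powers, so relative uncertainties combine in quadrature:
  (2·δv/v)² = (2×0.0869)² = 0.0302;  (-1·δr/r)² = (-1×0.0895)² = 0.00801
δa_c/a_c = √(0.0382) = 0.196

0.196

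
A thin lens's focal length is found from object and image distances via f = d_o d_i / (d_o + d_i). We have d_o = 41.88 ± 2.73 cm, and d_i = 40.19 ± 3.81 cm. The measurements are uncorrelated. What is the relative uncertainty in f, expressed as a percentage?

5.80%

∂f/∂d_o = (d_i/(d_o+d_i))² = 0.240;  ∂f/∂d_i = (d_o/(d_o+d_i))² = 0.260
δf = √((∂f/∂d_o · δd_o)² + (∂f/∂d_i · δd_i)²) = √(0.429 + 0.984) = 1.19 cm
f = 20.51 cm, so δf/f = 1.19/20.51 = 0.0580.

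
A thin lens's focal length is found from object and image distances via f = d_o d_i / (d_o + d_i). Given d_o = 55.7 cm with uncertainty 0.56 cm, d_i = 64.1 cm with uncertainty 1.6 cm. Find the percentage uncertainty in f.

∂f/∂d_o = (d_i/(d_o+d_i))² = 0.286;  ∂f/∂d_i = (d_o/(d_o+d_i))² = 0.216
δf = √((∂f/∂d_o · δd_o)² + (∂f/∂d_i · δd_i)²) = √(0.0257 + 0.120) = 0.381 cm
f = 29.8 cm, so δf/f = 0.381/29.8 = 0.0128.

1.28%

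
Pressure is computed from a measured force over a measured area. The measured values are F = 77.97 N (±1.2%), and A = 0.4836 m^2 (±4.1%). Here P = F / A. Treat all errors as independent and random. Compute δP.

6.89 Pa

Products/powers → add relative errors in quadrature, weighted by exponent:
  (1·δF/F)² = (1×0.0120)² = 0.000144;  (-1·δA/A)² = (-1×0.0410)² = 0.00168
δP/P = √(0.00182) = 0.0427
P = 161.2 Pa, so δP = 0.0427 × 161.2 = 6.89 Pa.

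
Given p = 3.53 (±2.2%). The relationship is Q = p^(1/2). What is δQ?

Each factor contributes (exponent × relative error)² to (δQ/Q)²:
  (½·δp/p)² = (0.5×0.0220)² = 0.000121
δQ/Q = √(0.000121) = 0.0110
Q = 1.88, so δQ = 0.0110 × 1.88 = 0.0207.

0.0207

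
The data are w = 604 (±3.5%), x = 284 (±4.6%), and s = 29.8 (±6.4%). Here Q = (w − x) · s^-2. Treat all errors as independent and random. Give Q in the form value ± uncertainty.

Let u = w − x = 320. δu = √(δw² + δx²) = √(447 + 171) = 24.9, so δu/u = 0.0777.
Q is then a monomial in u, s:
δQ/Q = √((δu/u)² + (-2·δs/s)²) = √(0.00603 + 0.0164) = 0.150
Q = 0.360, so δQ = 0.150 × 0.360 = 0.0539.

0.360 ± 0.0539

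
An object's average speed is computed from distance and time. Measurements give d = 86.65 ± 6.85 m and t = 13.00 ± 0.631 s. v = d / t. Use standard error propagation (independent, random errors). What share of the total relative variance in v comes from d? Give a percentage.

72.6%

(δv/v)² = (1·δd/d)² + (-1·δt/t)²
  d term: (1×0.0791)² = 0.00625
  t term: (-1×0.0485)² = 0.00236
Total = 0.00861. Share from d = 0.00625/0.00861 = 0.726.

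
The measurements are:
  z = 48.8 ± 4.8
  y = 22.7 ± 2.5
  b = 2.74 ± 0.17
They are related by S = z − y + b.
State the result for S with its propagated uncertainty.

Each term contributes (cᵢ δxᵢ)² to (δS)²:
  (δz)² = 23.0;  (δy)² = 6.25;  (δb)² = 0.0289
δS = √(29.3) = 5.41
S = 28.8.

28.8 ± 5.41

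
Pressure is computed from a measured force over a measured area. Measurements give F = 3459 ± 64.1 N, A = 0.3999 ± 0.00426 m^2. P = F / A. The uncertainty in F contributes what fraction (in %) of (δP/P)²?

75.2%

(δP/P)² = (1·δF/F)² + (-1·δA/A)²
  F term: (1×0.0185)² = 0.000343
  A term: (-1×0.0107)² = 0.000113
Total = 0.000457. Share from F = 0.000343/0.000457 = 0.752.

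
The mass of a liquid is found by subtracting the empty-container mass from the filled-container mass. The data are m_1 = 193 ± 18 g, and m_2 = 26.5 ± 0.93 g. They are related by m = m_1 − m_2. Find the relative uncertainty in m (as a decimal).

Each term contributes (cᵢ δxᵢ)² to (δm)²:
  (δm_1)² = 324;  (δm_2)² = 0.865
δm = √(325) = 18.0 g
m = 166 g, so δm/m = 18.0/166 = 0.108.

0.108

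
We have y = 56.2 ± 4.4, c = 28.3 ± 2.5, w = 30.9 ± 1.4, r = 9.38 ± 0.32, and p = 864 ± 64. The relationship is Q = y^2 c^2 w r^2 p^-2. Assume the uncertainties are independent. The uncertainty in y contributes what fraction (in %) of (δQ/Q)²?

(δQ/Q)² = (2·δy/y)² + (2·δc/c)² + (1·δw/w)² + (2·δr/r)² + (-2·δp/p)²
  y term: (2×0.0783)² = 0.0245
  c term: (2×0.0883)² = 0.0312
  w term: (1×0.0453)² = 0.00205
  r term: (2×0.0341)² = 0.00466
  p term: (-2×0.0741)² = 0.0219
Total = 0.0844. Share from y = 0.0245/0.0844 = 0.291.

29.1%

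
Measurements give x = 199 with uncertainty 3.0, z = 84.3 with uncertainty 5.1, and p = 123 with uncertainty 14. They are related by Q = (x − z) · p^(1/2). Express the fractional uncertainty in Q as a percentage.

7.68%

Let u = x − z = 115. δu = √(δx² + δz²) = √(9.00 + 26.0) = 5.92, so δu/u = 0.0516.
Q is then a monomial in u, p:
δQ/Q = √((δu/u)² + (½·δp/p)²) = √(0.00266 + 0.00324) = 0.0768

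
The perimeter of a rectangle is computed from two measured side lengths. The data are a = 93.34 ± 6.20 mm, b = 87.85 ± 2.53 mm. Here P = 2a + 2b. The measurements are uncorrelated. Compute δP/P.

Sums and differences: (δP)² = Σ (cᵢ δxᵢ)².
  (2·δa)² = 154;  (2·δb)² = 25.6
δP = √(179) = 13.4 mm
P = 362.4 mm, so δP/P = 13.4/362.4 = 0.0370.

0.0370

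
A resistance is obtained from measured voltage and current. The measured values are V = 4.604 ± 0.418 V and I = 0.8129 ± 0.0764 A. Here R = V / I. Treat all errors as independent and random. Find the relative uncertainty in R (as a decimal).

0.131

Products/powers → add relative errors in quadrature, weighted by exponent:
  (1·δV/V)² = (1×0.0908)² = 0.00824;  (-1·δI/I)² = (-1×0.0940)² = 0.00883
δR/R = √(0.0171) = 0.131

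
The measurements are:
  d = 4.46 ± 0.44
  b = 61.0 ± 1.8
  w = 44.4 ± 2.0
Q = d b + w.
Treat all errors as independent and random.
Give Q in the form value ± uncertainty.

316 ± 28.1

Let p = d·b = 272. δp/p = √((1·δd/d)² + (1·δb/b)²) = √(0.00973 + 0.000871) = 0.103, so δp = 28.0.
Q = p + w: δQ = √(δp² + δw²) = √(785 + 4.00) = 28.1
Q = 316.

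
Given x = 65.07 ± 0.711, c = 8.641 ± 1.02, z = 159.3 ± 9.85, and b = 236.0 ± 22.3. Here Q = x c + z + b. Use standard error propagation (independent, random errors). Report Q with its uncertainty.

957.6 ± 71.0

Let p = x·c = 562.3. δp/p = √((1·δx/x)² + (1·δc/c)²) = √(0.000119 + 0.0139) = 0.119, so δp = 66.7.
Q = p + z + b: δQ = √(δp² + δz² + δb²) = √(4440 + 97.0 + 497) = 71.0
Q = 957.6.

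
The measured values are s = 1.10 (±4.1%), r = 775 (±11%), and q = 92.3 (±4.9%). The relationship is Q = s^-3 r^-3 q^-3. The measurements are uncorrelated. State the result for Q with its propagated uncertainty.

(2.05 ± 0.783) × 10^-15

Q is a product of powers, so relative uncertainties combine in quadrature:
  (-3·δs/s)² = (-3×0.0410)² = 0.0151;  (-3·δr/r)² = (-3×0.110)² = 0.109;  (-3·δq/q)² = (-3×0.0490)² = 0.0216
δQ/Q = √(0.146) = 0.382
Q = 2.05e-15, so δQ = 0.382 × 2.05e-15 = 7.83e-16.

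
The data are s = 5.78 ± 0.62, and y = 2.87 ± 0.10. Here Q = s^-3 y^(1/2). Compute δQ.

0.00283

Q is a product of powers, so relative uncertainties combine in quadrature:
  (-3·δs/s)² = (-3×0.107)² = 0.104;  (½·δy/y)² = (0.5×0.0348)² = 0.000304
δQ/Q = √(0.104) = 0.322
Q = 0.00877, so δQ = 0.322 × 0.00877 = 0.00283.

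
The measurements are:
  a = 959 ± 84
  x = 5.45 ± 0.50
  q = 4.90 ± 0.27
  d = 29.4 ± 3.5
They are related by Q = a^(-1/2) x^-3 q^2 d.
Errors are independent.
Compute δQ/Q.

Relative error in a monomial: (δQ/Q)² = Σ (nᵢ · δxᵢ/xᵢ)².
  (−½·δa/a)² = (-0.5×0.0876)² = 0.00192;  (-3·δx/x)² = (-3×0.0917)² = 0.0758;  (2·δq/q)² = (2×0.0551)² = 0.0121;  (1·δd/d)² = (1×0.119)² = 0.0142
δQ/Q = √(0.104) = 0.322

0.322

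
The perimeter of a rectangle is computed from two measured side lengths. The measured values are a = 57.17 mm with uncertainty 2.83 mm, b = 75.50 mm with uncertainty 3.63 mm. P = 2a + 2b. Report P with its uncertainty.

Each term contributes (cᵢ δxᵢ)² to (δP)²:
  (2·δa)² = 32.0;  (2·δb)² = 52.7
δP = √(84.7) = 9.21 mm
P = 265.3 mm.

265.3 ± 9.21 mm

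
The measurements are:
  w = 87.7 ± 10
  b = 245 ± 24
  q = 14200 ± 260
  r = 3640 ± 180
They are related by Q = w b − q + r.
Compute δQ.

3250

Let p = w·b = 21500. δp/p = √((1·δw/w)² + (1·δb/b)²) = √(0.0130 + 0.00960) = 0.150, so δp = 3230.
Q = p − q + r: δQ = √(δp² + δq² + δr²) = √(1.04e+07 + 67600 + 32400) = 3250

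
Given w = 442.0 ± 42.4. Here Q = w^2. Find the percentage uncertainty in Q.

Q ∝ w^2, so δQ/Q = |2| · δw/w = 2 × 0.0959 = 0.192.

19.2%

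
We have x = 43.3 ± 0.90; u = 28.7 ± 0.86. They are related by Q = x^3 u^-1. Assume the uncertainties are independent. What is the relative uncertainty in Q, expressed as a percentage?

6.92%

Since Q is a product/quotient, work with relative uncertainties:
  (3·δx/x)² = (3×0.0208)² = 0.00389;  (-1·δu/u)² = (-1×0.0300)² = 0.000898
δQ/Q = √(0.00479) = 0.0692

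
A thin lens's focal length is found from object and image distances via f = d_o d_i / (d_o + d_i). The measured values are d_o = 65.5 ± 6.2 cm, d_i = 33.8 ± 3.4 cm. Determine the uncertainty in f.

1.64 cm

∂f/∂d_o = (d_i/(d_o+d_i))² = 0.116;  ∂f/∂d_i = (d_o/(d_o+d_i))² = 0.435
δf = √((∂f/∂d_o · δd_o)² + (∂f/∂d_i · δd_i)²) = √(0.516 + 2.19) = 1.64 cm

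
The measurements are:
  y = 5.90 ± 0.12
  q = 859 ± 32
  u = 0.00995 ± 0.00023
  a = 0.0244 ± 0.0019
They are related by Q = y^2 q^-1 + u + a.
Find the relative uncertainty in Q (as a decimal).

0.0393

Let p = y^2·q^-1 = 0.0405. δp/p = √((2·δy/y)² + (-1·δq/q)²) = √(0.00165 + 0.00139) = 0.0552, so δp = 0.00224.
Q = p + u + a: δQ = √(δp² + δu² + δa²) = √(5e-06 + 5.29e-08 + 3.61e-06) = 0.00294
Q = 0.0749, so δQ/Q = 0.00294/0.0749 = 0.0393.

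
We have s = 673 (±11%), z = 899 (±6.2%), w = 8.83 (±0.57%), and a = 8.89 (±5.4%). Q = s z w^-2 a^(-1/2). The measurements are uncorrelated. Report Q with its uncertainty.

For a monomial Q ∝ s, z, w^-2, a^(-1/2), fractional errors add in quadrature:
  (1·δs/s)² = (1×0.110)² = 0.0121;  (1·δz/z)² = (1×0.0620)² = 0.00384;  (-2·δw/w)² = (-2×0.00570)² = 0.000130;  (−½·δa/a)² = (-0.5×0.0540)² = 0.000729
δQ/Q = √(0.0168) = 0.130
Q = 2600, so δQ = 0.130 × 2600 = 337.

2600 ± 337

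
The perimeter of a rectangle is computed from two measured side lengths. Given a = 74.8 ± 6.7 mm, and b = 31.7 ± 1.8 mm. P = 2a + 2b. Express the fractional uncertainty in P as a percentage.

P is a linear combination, so absolute uncertainties add in quadrature:
  (2·δa)² = 180;  (2·δb)² = 13.0
δP = √(193) = 13.9 mm
P = 213 mm, so δP/P = 13.9/213 = 0.0651.

6.51%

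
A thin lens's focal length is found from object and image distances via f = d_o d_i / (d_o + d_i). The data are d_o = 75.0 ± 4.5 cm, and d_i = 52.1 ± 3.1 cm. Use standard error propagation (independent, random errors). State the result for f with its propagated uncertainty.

∂f/∂d_o = (d_i/(d_o+d_i))² = 0.168;  ∂f/∂d_i = (d_o/(d_o+d_i))² = 0.348
δf = √((∂f/∂d_o · δd_o)² + (∂f/∂d_i · δd_i)²) = √(0.572 + 1.17) = 1.32 cm
f = 30.7 cm.

30.7 ± 1.32 cm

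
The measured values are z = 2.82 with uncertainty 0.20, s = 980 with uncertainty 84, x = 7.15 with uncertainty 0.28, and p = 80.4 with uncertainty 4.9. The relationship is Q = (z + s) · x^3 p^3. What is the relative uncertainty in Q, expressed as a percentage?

23.4%

Let u = z + s = 983. δu = √(δz² + δs²) = √(0.0400 + 7060) = 84.0, so δu/u = 0.0855.
Q is then a monomial in u, x, p:
δQ/Q = √((δu/u)² + (3·δx/x)² + (3·δp/p)²) = √(0.00730 + 0.0138 + 0.0334) = 0.234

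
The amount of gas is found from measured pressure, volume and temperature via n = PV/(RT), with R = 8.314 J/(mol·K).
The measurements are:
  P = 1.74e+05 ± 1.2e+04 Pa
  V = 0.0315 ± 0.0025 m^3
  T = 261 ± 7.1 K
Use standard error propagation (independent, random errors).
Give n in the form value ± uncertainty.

Products/powers → add relative errors in quadrature, weighted by exponent:
  (1·δP/P)² = (1×0.0690)² = 0.00476;  (1·δV/V)² = (1×0.0794)² = 0.00630;  (-1·δT/T)² = (-1×0.0272)² = 0.000740
δn/n = √(0.0118) = 0.109
n = 2.53 mol, so δn = 0.109 × 2.53 = 0.274 mol.

2.53 ± 0.274 mol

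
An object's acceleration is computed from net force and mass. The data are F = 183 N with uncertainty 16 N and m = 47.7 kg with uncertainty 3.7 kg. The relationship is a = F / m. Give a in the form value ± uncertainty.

3.84 ± 0.448 m/s^2

Each factor contributes (exponent × relative error)² to (δa/a)²:
  (1·δF/F)² = (1×0.0874)² = 0.00764;  (-1·δm/m)² = (-1×0.0776)² = 0.00602
δa/a = √(0.0137) = 0.117
a = 3.84 m/s^2, so δa = 0.117 × 3.84 = 0.448 m/s^2.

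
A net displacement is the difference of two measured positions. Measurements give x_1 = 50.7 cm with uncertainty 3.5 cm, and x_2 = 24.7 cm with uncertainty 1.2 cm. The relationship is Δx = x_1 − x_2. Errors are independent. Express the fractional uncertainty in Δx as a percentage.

Absolute uncertainties add in quadrature for a linear combination:
  (δx_1)² = 12.2;  (δx_2)² = 1.44
δΔx = √(13.7) = 3.70 cm
Δx = 26.0 cm, so δΔx/Δx = 3.70/26.0 = 0.142.

14.2%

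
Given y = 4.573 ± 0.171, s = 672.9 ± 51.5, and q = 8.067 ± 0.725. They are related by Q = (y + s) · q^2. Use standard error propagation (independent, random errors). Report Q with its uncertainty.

Let u = y + s = 677.5. δu = √(δy² + δs²) = √(0.0292 + 2650) = 51.5, so δu/u = 0.0760.
Q is then a monomial in u, q:
δQ/Q = √((δu/u)² + (2·δq/q)²) = √(0.00578 + 0.0323) = 0.195
Q = 44090, so δQ = 0.195 × 44090 = 8600.

44090 ± 8600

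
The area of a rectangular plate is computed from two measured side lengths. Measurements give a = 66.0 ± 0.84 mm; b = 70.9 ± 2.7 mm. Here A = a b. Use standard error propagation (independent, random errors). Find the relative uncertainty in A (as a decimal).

Relative error in a monomial: (δA/A)² = Σ (nᵢ · δxᵢ/xᵢ)².
  (1·δa/a)² = (1×0.0127)² = 0.000162;  (1·δb/b)² = (1×0.0381)² = 0.00145
δA/A = √(0.00161) = 0.0402

0.0402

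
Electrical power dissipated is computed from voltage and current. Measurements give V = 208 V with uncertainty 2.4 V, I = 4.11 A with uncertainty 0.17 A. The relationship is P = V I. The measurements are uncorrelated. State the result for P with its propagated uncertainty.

855 ± 36.7 W

For a monomial P ∝ V, I, fractional errors add in quadrature:
  (1·δV/V)² = (1×0.0115)² = 0.000133;  (1·δI/I)² = (1×0.0414)² = 0.00171
δP/P = √(0.00184) = 0.0429
P = 855 W, so δP = 0.0429 × 855 = 36.7 W.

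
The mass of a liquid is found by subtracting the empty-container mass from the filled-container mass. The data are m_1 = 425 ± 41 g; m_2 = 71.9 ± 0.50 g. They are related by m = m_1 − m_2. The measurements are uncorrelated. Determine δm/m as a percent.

Sums and differences: (δm)² = Σ (cᵢ δxᵢ)².
  (δm_1)² = 1680;  (δm_2)² = 0.250
δm = √(1680) = 41.0 g
m = 353 g, so δm/m = 41.0/353 = 0.116.

11.6%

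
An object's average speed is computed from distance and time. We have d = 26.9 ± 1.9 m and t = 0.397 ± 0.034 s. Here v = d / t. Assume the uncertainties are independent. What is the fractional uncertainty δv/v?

Since v is a product/quotient, work with relative uncertainties:
  (1·δd/d)² = (1×0.0706)² = 0.00499;  (-1·δt/t)² = (-1×0.0856)² = 0.00733
δv/v = √(0.0123) = 0.111

0.111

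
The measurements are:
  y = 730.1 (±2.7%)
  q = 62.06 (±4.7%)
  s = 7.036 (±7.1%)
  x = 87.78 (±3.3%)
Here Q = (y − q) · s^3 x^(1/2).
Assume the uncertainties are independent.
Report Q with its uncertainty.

Let u = y − q = 668.0. δu = √(δy² + δq²) = √(389 + 8.51) = 19.9, so δu/u = 0.0298.
Q is then a monomial in u, s, x:
δQ/Q = √((δu/u)² + (3·δs/s)² + (½·δx/x)²) = √(0.000890 + 0.0454 + 0.000272) = 0.216
Q = 2.18e+06, so δQ = 0.216 × 2.18e+06 = 4.7e+05.

(2.180 ± 0.470) × 10^6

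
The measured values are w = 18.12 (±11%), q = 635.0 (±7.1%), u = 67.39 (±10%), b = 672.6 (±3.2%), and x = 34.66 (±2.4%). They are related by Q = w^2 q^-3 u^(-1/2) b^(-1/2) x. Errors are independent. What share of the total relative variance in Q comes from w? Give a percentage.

(δQ/Q)² = (2·δw/w)² + (-3·δq/q)² + (−½·δu/u)² + (−½·δb/b)² + (1·δx/x)²
  w term: (2×0.110)² = 0.0484
  q term: (-3×0.0710)² = 0.0454
  u term: (-0.5×0.100)² = 0.00250
  b term: (-0.5×0.0320)² = 0.000256
  x term: (1×0.0240)² = 0.000576
Total = 0.0971. Share from w = 0.0484/0.0971 = 0.498.

49.8%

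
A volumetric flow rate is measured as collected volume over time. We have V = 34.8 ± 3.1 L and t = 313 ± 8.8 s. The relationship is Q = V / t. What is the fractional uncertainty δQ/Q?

Relative error in a monomial: (δQ/Q)² = Σ (nᵢ · δxᵢ/xᵢ)².
  (1·δV/V)² = (1×0.0891)² = 0.00794;  (-1·δt/t)² = (-1×0.0281)² = 0.000790
δQ/Q = √(0.00873) = 0.0934

0.0934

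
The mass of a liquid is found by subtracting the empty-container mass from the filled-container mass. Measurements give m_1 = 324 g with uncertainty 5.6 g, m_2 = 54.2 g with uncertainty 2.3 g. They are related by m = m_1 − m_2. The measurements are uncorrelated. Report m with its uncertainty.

Sums and differences: (δm)² = Σ (cᵢ δxᵢ)².
  (δm_1)² = 31.4;  (δm_2)² = 5.29
δm = √(36.6) = 6.05 g
m = 270 g.

270 ± 6.05 g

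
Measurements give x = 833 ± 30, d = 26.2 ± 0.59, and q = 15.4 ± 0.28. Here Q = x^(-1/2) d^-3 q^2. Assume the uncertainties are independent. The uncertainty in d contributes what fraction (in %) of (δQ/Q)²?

(δQ/Q)² = (−½·δx/x)² + (-3·δd/d)² + (2·δq/q)²
  x term: (-0.5×0.0360)² = 0.000324
  d term: (-3×0.0225)² = 0.00456
  q term: (2×0.0182)² = 0.00132
Total = 0.00621. Share from d = 0.00456/0.00621 = 0.735.

73.5%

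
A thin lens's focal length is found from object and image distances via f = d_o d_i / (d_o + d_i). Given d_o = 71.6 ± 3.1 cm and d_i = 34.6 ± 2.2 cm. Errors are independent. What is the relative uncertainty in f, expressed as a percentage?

∂f/∂d_o = (d_i/(d_o+d_i))² = 0.106;  ∂f/∂d_i = (d_o/(d_o+d_i))² = 0.455
δf = √((∂f/∂d_o · δd_o)² + (∂f/∂d_i · δd_i)²) = √(0.108 + 1.000) = 1.05 cm
f = 23.3 cm, so δf/f = 1.05/23.3 = 0.0451.

4.51%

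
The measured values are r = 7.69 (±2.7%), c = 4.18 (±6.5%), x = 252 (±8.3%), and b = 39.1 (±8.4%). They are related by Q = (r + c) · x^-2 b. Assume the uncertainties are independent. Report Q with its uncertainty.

0.00731 ± 0.00138

Let u = r + c = 11.9. δu = √(δr² + δc²) = √(0.0431 + 0.0738) = 0.342, so δu/u = 0.0288.
Q is then a monomial in u, x, b:
δQ/Q = √((δu/u)² + (-2·δx/x)² + (1·δb/b)²) = √(0.000830 + 0.0276 + 0.00706) = 0.188
Q = 0.00731, so δQ = 0.188 × 0.00731 = 0.00138.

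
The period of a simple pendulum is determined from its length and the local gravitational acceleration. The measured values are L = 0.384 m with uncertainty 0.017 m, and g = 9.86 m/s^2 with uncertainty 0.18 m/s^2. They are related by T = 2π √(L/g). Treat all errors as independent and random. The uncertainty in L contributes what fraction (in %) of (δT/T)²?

(δT/T)² = (½·δL/L)² + (−½·δg/g)²
  L term: (0.5×0.0443)² = 0.000490
  g term: (-0.5×0.0183)² = 8.33e-05
Total = 0.000573. Share from L = 0.000490/0.000573 = 0.855.

85.5%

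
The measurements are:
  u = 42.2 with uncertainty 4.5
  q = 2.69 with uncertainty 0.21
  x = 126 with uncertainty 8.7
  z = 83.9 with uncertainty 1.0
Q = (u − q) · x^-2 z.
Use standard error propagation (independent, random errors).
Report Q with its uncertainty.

0.209 ± 0.0375

Let w = u − q = 39.5. δw = √(δu² + δq²) = √(20.2 + 0.0441) = 4.50, so δw/w = 0.114.
Q is then a monomial in w, x, z:
δQ/Q = √((δw/w)² + (-2·δx/x)² + (1·δz/z)²) = √(0.0130 + 0.0191 + 0.000142) = 0.179
Q = 0.209, so δQ = 0.179 × 0.209 = 0.0375.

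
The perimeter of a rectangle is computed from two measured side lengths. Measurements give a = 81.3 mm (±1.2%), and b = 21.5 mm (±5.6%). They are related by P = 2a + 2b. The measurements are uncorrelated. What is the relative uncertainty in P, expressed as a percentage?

1.51%

Each term contributes (cᵢ δxᵢ)² to (δP)²:
  (2·δa)² = 3.81;  (2·δb)² = 5.80
δP = √(9.61) = 3.10 mm
P = 206 mm, so δP/P = 3.10/206 = 0.0151.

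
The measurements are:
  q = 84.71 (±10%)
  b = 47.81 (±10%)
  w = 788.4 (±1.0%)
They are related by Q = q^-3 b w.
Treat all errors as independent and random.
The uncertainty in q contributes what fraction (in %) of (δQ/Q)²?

89.9%

(δQ/Q)² = (-3·δq/q)² + (1·δb/b)² + (1·δw/w)²
  q term: (-3×0.100)² = 0.0900
  b term: (1×0.100)² = 0.0100
  w term: (1×0.0100)² = 0.000100
Total = 0.100. Share from q = 0.0900/0.100 = 0.899.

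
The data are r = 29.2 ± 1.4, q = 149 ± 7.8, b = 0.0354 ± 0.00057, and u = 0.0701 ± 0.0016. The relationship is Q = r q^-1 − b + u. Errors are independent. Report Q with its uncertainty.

0.231 ± 0.0140

Let p = r·q^-1 = 0.196. δp/p = √((1·δr/r)² + (-1·δq/q)²) = √(0.00230 + 0.00274) = 0.0710, so δp = 0.0139.
Q = p − b + u: δQ = √(δp² + δb² + δu²) = √(0.000194 + 3.25e-07 + 2.56e-06) = 0.0140
Q = 0.231.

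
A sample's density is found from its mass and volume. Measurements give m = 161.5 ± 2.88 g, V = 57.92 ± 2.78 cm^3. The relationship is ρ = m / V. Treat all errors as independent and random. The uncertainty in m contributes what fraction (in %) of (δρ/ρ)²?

(δρ/ρ)² = (1·δm/m)² + (-1·δV/V)²
  m term: (1×0.0178)² = 0.000318
  V term: (-1×0.0480)² = 0.00230
Total = 0.00262. Share from m = 0.000318/0.00262 = 0.121.

12.1%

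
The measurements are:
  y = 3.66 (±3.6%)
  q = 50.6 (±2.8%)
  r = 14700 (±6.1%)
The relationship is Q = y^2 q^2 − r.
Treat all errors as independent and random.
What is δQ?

Let p = y^2·q^2 = 34300. δp/p = √((2·δy/y)² + (2·δq/q)²) = √(0.00518 + 0.00314) = 0.0912, so δp = 3130.
Q = p − r: δQ = √(δp² + δr²) = √(9.79e+06 + 8.04e+05) = 3250

3250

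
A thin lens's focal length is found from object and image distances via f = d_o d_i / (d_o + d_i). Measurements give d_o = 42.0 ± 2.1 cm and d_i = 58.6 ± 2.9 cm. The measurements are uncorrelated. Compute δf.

0.874 cm

∂f/∂d_o = (d_i/(d_o+d_i))² = 0.339;  ∂f/∂d_i = (d_o/(d_o+d_i))² = 0.174
δf = √((∂f/∂d_o · δd_o)² + (∂f/∂d_i · δd_i)²) = √(0.508 + 0.256) = 0.874 cm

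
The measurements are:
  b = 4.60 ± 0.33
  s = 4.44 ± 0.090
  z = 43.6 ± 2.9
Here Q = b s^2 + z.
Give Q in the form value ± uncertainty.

134 ± 8.02

Let p = b·s^2 = 90.7. δp/p = √((1·δb/b)² + (2·δs/s)²) = √(0.00515 + 0.00164) = 0.0824, so δp = 7.47.
Q = p + z: δQ = √(δp² + δz²) = √(55.8 + 8.41) = 8.02
Q = 134.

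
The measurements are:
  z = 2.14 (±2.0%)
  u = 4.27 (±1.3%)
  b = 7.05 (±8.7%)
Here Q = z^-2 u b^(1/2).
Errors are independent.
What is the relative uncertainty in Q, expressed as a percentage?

6.05%

Relative error in a monomial: (δQ/Q)² = Σ (nᵢ · δxᵢ/xᵢ)².
  (-2·δz/z)² = (-2×0.0200)² = 0.00160;  (1·δu/u)² = (1×0.0130)² = 0.000169;  (½·δb/b)² = (0.5×0.0870)² = 0.00189
δQ/Q = √(0.00366) = 0.0605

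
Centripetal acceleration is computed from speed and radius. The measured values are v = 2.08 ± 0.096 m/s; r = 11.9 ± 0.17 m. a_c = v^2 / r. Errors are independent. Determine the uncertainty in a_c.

0.0340 m/s^2

Products/powers → add relative errors in quadrature, weighted by exponent:
  (2·δv/v)² = (2×0.0462)² = 0.00852;  (-1·δr/r)² = (-1×0.0143)² = 0.000204
δa_c/a_c = √(0.00872) = 0.0934
a_c = 0.364 m/s^2, so δa_c = 0.0934 × 0.364 = 0.0340 m/s^2.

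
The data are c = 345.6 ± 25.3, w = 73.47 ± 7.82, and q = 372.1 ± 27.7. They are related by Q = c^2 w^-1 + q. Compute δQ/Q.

0.148

Let p = c^2·w^-1 = 1626. δp/p = √((2·δc/c)² + (-1·δw/w)²) = √(0.0214 + 0.0113) = 0.181, so δp = 294.
Q = p + q: δQ = √(δp² + δq²) = √(86600 + 767) = 296
Q = 1998, so δQ/Q = 296/1998 = 0.148.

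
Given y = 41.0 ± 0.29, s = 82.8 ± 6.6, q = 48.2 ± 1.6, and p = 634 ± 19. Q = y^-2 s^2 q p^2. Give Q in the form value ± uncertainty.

Since Q is a product/quotient, work with relative uncertainties:
  (-2·δy/y)² = (-2×0.00707)² = 0.000200;  (2·δs/s)² = (2×0.0797)² = 0.0254;  (1·δq/q)² = (1×0.0332)² = 0.00110;  (2·δp/p)² = (2×0.0300)² = 0.00359
δQ/Q = √(0.0303) = 0.174
Q = 7.9e+07, so δQ = 0.174 × 7.9e+07 = 1.38e+07.

(7.90 ± 1.38) × 10^7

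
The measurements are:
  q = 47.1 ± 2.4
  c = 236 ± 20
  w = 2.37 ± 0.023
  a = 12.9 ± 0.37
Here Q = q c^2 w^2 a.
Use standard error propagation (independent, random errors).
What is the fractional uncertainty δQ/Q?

0.180

Each factor contributes (exponent × relative error)² to (δQ/Q)²:
  (1·δq/q)² = (1×0.0510)² = 0.00260;  (2·δc/c)² = (2×0.0847)² = 0.0287;  (2·δw/w)² = (2×0.00970)² = 0.000377;  (1·δa/a)² = (1×0.0287)² = 0.000823
δQ/Q = √(0.0325) = 0.180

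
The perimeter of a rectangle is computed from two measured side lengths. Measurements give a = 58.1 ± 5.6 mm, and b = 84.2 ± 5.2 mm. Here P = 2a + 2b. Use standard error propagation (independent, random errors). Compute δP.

Absolute uncertainties add in quadrature for a linear combination:
  (2·δa)² = 125;  (2·δb)² = 108
δP = √(234) = 15.3 mm

15.3 mm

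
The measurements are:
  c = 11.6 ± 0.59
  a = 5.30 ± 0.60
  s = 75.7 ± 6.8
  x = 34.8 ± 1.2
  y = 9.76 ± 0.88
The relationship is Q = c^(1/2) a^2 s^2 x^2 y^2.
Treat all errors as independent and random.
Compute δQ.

2.2e+10

Relative error in a monomial: (δQ/Q)² = Σ (nᵢ · δxᵢ/xᵢ)².
  (½·δc/c)² = (0.5×0.0509)² = 0.000647;  (2·δa/a)² = (2×0.113)² = 0.0513;  (2·δs/s)² = (2×0.0898)² = 0.0323;  (2·δx/x)² = (2×0.0345)² = 0.00476;  (2·δy/y)² = (2×0.0902)² = 0.0325
δQ/Q = √(0.121) = 0.349
Q = 6.32e+10, so δQ = 0.349 × 6.32e+10 = 2.2e+10.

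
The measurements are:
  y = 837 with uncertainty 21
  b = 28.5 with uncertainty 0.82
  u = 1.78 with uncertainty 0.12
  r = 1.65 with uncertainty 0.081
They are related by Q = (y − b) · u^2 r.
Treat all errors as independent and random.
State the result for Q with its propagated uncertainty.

4230 ± 616

Let w = y − b = 808. δw = √(δy² + δb²) = √(441 + 0.672) = 21.0, so δw/w = 0.0260.
Q is then a monomial in w, u, r:
δQ/Q = √((δw/w)² + (2·δu/u)² + (1·δr/r)²) = √(0.000676 + 0.0182 + 0.00241) = 0.146
Q = 4230, so δQ = 0.146 × 4230 = 616.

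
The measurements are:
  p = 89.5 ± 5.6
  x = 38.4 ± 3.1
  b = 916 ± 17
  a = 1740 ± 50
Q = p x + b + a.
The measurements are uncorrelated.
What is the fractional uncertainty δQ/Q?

0.0583

Let w = p·x = 3440. δw/w = √((1·δp/p)² + (1·δx/x)²) = √(0.00391 + 0.00652) = 0.102, so δw = 351.
Q = w + b + a: δQ = √(δw² + δb² + δa²) = √(1.23e+05 + 289 + 2500) = 355
Q = 6090, so δQ/Q = 355/6090 = 0.0583.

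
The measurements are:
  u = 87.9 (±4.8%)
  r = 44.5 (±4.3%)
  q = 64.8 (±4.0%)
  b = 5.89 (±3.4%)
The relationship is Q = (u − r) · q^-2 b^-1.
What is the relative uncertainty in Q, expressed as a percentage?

Let w = u − r = 43.4. δw = √(δu² + δr²) = √(17.8 + 3.66) = 4.63, so δw/w = 0.107.
Q is then a monomial in w, q, b:
δQ/Q = √((δw/w)² + (-2·δq/q)² + (-1·δb/b)²) = √(0.0114 + 0.00640 + 0.00116) = 0.138

13.8%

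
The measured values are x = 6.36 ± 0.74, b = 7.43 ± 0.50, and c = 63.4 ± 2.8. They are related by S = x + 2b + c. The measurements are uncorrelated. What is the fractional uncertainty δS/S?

S is a linear combination, so absolute uncertainties add in quadrature:
  (δx)² = 0.548;  (2·δb)² = 1.00;  (δc)² = 7.84
δS = √(9.39) = 3.06
S = 84.6, so δS/S = 3.06/84.6 = 0.0362.

0.0362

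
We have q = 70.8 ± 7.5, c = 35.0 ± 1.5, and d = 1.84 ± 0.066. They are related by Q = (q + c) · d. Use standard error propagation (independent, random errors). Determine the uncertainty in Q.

15.7

Let u = q + c = 106. δu = √(δq² + δc²) = √(56.2 + 2.25) = 7.65, so δu/u = 0.0723.
Q is then a monomial in u, d:
δQ/Q = √((δu/u)² + (1·δd/d)²) = √(0.00523 + 0.00129) = 0.0807
Q = 195, so δQ = 0.0807 × 195 = 15.7.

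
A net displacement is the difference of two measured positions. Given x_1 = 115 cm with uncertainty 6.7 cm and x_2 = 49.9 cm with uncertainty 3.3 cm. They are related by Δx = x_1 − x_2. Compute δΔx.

Sums and differences: (δΔx)² = Σ (cᵢ δxᵢ)².
  (δx_1)² = 44.9;  (δx_2)² = 10.9
δΔx = √(55.8) = 7.47 cm

7.47 cm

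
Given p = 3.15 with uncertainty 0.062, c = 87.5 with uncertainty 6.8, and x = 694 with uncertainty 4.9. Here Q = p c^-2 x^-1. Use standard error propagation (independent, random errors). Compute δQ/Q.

0.157

Each factor contributes (exponent × relative error)² to (δQ/Q)²:
  (1·δp/p)² = (1×0.0197)² = 0.000387;  (-2·δc/c)² = (-2×0.0777)² = 0.0242;  (-1·δx/x)² = (-1×0.00706)² = 4.99e-05
δQ/Q = √(0.0246) = 0.157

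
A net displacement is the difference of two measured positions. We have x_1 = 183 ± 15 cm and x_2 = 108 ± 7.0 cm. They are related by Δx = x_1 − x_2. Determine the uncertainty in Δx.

Δx is a linear combination, so absolute uncertainties add in quadrature:
  (δx_1)² = 225;  (δx_2)² = 49.0
δΔx = √(274) = 16.6 cm

16.6 cm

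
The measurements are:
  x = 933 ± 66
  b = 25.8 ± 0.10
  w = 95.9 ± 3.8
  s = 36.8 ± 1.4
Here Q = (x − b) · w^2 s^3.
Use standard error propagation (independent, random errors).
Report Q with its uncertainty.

Let u = x − b = 907. δu = √(δx² + δb²) = √(4360 + 0.0100) = 66.0, so δu/u = 0.0728.
Q is then a monomial in u, w, s:
δQ/Q = √((δu/u)² + (2·δw/w)² + (3·δs/s)²) = √(0.00529 + 0.00628 + 0.0130) = 0.157
Q = 4.16e+11, so δQ = 0.157 × 4.16e+11 = 6.52e+10.

(4.16 ± 0.652) × 10^11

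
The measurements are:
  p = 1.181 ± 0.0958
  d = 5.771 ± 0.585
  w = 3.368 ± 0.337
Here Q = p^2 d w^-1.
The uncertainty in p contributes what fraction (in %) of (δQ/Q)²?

56.5%

(δQ/Q)² = (2·δp/p)² + (1·δd/d)² + (-1·δw/w)²
  p term: (2×0.0811)² = 0.0263
  d term: (1×0.101)² = 0.0103
  w term: (-1×0.100)² = 0.0100
Total = 0.0466. Share from p = 0.0263/0.0466 = 0.565.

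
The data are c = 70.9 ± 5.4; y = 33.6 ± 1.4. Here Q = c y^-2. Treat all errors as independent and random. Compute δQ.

Each factor contributes (exponent × relative error)² to (δQ/Q)²:
  (1·δc/c)² = (1×0.0762)² = 0.00580;  (-2·δy/y)² = (-2×0.0417)² = 0.00694
δQ/Q = √(0.0127) = 0.113
Q = 0.0628, so δQ = 0.113 × 0.0628 = 0.00709.

0.00709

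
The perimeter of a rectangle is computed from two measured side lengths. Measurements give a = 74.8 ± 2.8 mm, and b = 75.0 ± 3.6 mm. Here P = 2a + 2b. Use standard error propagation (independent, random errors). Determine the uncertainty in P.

9.12 mm

Absolute uncertainties add in quadrature for a linear combination:
  (2·δa)² = 31.4;  (2·δb)² = 51.8
δP = √(83.2) = 9.12 mm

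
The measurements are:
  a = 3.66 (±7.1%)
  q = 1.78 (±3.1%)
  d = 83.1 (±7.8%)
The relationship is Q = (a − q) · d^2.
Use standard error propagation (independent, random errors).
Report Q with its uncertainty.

Let u = a − q = 1.88. δu = √(δa² + δq²) = √(0.0675 + 0.00304) = 0.266, so δu/u = 0.141.
Q is then a monomial in u, d:
δQ/Q = √((δu/u)² + (2·δd/d)²) = √(0.0200 + 0.0243) = 0.210
Q = 13000, so δQ = 0.210 × 13000 = 2730.

13000 ± 2730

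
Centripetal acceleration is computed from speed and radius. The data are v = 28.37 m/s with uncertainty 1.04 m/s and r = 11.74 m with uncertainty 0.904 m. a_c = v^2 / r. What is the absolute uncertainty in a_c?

7.29 m/s^2

Relative error in a monomial: (δa_c/a_c)² = Σ (nᵢ · δxᵢ/xᵢ)².
  (2·δv/v)² = (2×0.0367)² = 0.00538;  (-1·δr/r)² = (-1×0.0770)² = 0.00593
δa_c/a_c = √(0.0113) = 0.106
a_c = 68.56 m/s^2, so δa_c = 0.106 × 68.56 = 7.29 m/s^2.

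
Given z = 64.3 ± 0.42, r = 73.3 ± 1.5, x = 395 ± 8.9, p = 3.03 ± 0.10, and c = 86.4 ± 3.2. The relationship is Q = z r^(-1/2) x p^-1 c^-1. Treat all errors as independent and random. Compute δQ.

0.633

Since Q is a product/quotient, work with relative uncertainties:
  (1·δz/z)² = (1×0.00653)² = 4.27e-05;  (−½·δr/r)² = (-0.5×0.0205)² = 0.000105;  (1·δx/x)² = (1×0.0225)² = 0.000508;  (-1·δp/p)² = (-1×0.0330)² = 0.00109;  (-1·δc/c)² = (-1×0.0370)² = 0.00137
δQ/Q = √(0.00312) = 0.0558
Q = 11.3, so δQ = 0.0558 × 11.3 = 0.633.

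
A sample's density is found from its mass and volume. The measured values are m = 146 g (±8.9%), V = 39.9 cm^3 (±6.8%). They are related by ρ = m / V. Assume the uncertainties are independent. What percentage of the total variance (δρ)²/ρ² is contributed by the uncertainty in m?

63.1%

(δρ/ρ)² = (1·δm/m)² + (-1·δV/V)²
  m term: (1×0.0890)² = 0.00792
  V term: (-1×0.0680)² = 0.00462
Total = 0.0125. Share from m = 0.00792/0.0125 = 0.631.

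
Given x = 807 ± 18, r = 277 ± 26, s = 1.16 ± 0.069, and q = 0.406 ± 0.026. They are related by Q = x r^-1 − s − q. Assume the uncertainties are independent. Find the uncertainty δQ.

0.291

Let p = x·r^-1 = 2.91. δp/p = √((1·δx/x)² + (-1·δr/r)²) = √(0.000498 + 0.00881) = 0.0965, so δp = 0.281.
Q = p − s − q: δQ = √(δp² + δs² + δq²) = √(0.0790 + 0.00476 + 0.000676) = 0.291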